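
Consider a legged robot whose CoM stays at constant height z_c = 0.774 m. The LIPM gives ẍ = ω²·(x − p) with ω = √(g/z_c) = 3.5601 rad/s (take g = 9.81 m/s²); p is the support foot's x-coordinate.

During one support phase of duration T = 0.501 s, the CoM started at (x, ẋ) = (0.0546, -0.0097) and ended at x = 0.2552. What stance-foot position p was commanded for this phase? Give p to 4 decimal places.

p = -0.0466

ωT = 3.5601·0.501 = 1.783610; cosh(ωT) = 3.059666, sinh(ωT) = 2.891636
x(T) = p + (x₀−p)·cosh(ωT) + (ẋ₀/ω)·sinh(ωT) ⇒ p·(1 − cosh) = x(T) − x₀·cosh − (ẋ₀/ω)·sinh
numerator   = 0.2552 − (0.0546)·3.059666 − (-0.0097/3.5601)·2.891636 = 0.096021
denominator = 1 − 3.059666 = -2.059666
p = 0.096021 / -2.059666 = -0.0466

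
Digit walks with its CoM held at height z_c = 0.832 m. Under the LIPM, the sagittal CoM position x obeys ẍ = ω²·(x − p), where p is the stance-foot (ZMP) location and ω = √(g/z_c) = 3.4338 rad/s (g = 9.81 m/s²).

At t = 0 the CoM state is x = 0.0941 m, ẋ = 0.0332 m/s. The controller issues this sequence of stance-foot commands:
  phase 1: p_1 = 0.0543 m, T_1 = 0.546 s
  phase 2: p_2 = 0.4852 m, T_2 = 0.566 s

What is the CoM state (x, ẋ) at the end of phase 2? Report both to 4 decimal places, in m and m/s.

phase 1: p=0.0543, T=0.546, ωT=1.874855, cosh=3.336625, sinh=3.183248; start (x,ẋ)=(0.094100, 0.033200) → end (x,ẋ)=(0.217875, 0.545815)
phase 2: p=0.4852, T=0.566, ωT=1.943531, cosh=3.563281, sinh=3.420083; start (x,ẋ)=(0.217875, 0.545815) → end (x,ẋ)=(0.076282, -1.194538)

x = 0.0763, ẋ = -1.1945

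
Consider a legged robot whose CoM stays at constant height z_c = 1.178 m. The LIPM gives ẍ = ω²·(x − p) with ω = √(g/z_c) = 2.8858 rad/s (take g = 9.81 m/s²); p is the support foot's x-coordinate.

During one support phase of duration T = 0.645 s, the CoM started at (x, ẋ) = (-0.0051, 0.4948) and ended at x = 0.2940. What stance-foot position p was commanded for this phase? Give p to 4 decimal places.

ωT = 2.8858·0.645 = 1.861341; cosh(ωT) = 3.293910, sinh(ωT) = 3.138446
x(T) = p + (x₀−p)·cosh(ωT) + (ẋ₀/ω)·sinh(ωT) ⇒ p·(1 − cosh) = x(T) − x₀·cosh − (ẋ₀/ω)·sinh
numerator   = 0.2940 − (-0.0051)·3.293910 − (0.4948/2.8858)·3.138446 = -0.227320
denominator = 1 − 3.293910 = -2.293910
p = -0.227320 / -2.293910 = 0.0991

p = 0.0991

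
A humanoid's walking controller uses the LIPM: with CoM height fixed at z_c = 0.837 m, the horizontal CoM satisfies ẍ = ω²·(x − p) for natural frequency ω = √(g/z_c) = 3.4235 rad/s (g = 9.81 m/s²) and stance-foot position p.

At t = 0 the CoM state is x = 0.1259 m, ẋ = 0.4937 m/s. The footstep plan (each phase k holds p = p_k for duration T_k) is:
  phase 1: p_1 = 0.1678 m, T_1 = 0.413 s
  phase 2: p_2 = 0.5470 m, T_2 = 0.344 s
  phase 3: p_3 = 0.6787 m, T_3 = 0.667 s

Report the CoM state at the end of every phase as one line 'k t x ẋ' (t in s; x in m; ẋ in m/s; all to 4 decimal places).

1 0.4130 0.3555 0.7976
2 0.7570 0.5490 0.4544
3 1.4240 0.6802 0.0966

phase 1: p=0.1678, T=0.413, ωT=1.413906, cosh=2.177588, sinh=1.934396; start (x,ẋ)=(0.125900, 0.493700) → end (x,ẋ)=(0.355517, 0.797596)
phase 2: p=0.5470, T=0.344, ωT=1.177684, cosh=1.777419, sinh=1.469427; start (x,ẋ)=(0.355517, 0.797596) → end (x,ẋ)=(0.548996, 0.454389)
phase 3: p=0.6787, T=0.667, ωT=2.283475, cosh=4.956319, sinh=4.854390; start (x,ẋ)=(0.548996, 0.454389) → end (x,ẋ)=(0.680154, 0.096555)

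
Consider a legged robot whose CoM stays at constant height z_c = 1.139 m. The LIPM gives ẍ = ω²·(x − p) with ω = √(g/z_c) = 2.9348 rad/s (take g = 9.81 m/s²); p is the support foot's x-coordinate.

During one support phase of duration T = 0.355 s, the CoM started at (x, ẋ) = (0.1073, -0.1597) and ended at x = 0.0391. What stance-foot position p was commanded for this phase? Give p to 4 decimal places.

ωT = 2.9348·0.355 = 1.041854; cosh(ωT) = 1.593634, sinh(ωT) = 1.240834
x(T) = p + (x₀−p)·cosh(ωT) + (ẋ₀/ω)·sinh(ωT) ⇒ p·(1 − cosh) = x(T) − x₀·cosh − (ẋ₀/ω)·sinh
numerator   = 0.0391 − (0.1073)·1.593634 − (-0.1597/2.9348)·1.240834 = -0.064376
denominator = 1 − 1.593634 = -0.593634
p = -0.064376 / -0.593634 = 0.1084

p = 0.1084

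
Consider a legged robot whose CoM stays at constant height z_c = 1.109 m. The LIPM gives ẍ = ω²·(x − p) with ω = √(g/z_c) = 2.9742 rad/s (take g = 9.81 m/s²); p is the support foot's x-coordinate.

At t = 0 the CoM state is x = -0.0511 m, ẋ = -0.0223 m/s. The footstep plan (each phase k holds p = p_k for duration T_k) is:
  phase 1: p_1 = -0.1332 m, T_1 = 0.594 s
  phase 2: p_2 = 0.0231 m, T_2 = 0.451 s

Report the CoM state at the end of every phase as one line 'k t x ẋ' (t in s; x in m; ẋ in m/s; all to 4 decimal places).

phase 1: p=-0.1332, T=0.594, ωT=1.766675, cosh=3.011132, sinh=2.840232; start (x,ẋ)=(-0.051100, -0.022300) → end (x,ẋ)=(0.092718, 0.626385)
phase 2: p=0.0231, T=0.451, ωT=1.341364, cosh=2.042873, sinh=1.781384; start (x,ẋ)=(0.092718, 0.626385) → end (x,ẋ)=(0.540492, 1.648476)

1 0.5940 0.0927 0.6264
2 1.0450 0.5405 1.6485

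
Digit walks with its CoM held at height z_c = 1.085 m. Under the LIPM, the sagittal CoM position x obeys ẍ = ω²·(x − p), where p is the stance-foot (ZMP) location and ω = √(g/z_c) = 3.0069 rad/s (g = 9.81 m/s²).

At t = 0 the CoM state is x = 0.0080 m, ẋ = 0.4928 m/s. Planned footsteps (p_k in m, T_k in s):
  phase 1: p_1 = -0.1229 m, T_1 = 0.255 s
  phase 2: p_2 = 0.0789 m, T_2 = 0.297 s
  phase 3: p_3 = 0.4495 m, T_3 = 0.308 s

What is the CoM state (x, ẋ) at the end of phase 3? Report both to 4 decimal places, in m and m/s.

phase 1: p=-0.1229, T=0.255, ωT=0.766760, cosh=1.308647, sinh=0.844131; start (x,ẋ)=(0.008000, 0.492800) → end (x,ẋ)=(0.186746, 0.977154)
phase 2: p=0.0789, T=0.297, ωT=0.893049, cosh=1.425986, sinh=1.016580; start (x,ẋ)=(0.186746, 0.977154) → end (x,ẋ)=(0.563046, 1.723068)
phase 3: p=0.4495, T=0.308, ωT=0.926125, cosh=1.460396, sinh=1.064311; start (x,ẋ)=(0.563046, 1.723068) → end (x,ẋ)=(1.225213, 2.879743)

x = 1.2252, ẋ = 2.8797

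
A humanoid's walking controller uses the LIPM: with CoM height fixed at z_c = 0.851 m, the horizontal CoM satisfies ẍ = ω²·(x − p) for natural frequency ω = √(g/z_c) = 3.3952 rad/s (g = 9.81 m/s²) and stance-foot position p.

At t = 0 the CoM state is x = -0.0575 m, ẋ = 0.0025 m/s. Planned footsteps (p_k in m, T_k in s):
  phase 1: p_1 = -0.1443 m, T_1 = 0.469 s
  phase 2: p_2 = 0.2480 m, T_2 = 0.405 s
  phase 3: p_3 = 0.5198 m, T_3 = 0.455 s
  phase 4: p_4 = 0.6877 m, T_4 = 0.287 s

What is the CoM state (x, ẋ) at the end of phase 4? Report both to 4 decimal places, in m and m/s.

phase 1: p=-0.1443, T=0.469, ωT=1.592349, cosh=2.559364, sinh=2.355917; start (x,ẋ)=(-0.057500, 0.002500) → end (x,ẋ)=(0.079588, 0.700695)
phase 2: p=0.2480, T=0.405, ωT=1.375056, cosh=2.104062, sinh=1.851236; start (x,ẋ)=(0.079588, 0.700695) → end (x,ẋ)=(0.275704, 0.415780)
phase 3: p=0.5198, T=0.455, ωT=1.544816, cosh=2.450230, sinh=2.236879; start (x,ẋ)=(0.275704, 0.415780) → end (x,ẋ)=(0.195640, -0.835066)
phase 4: p=0.6877, T=0.287, ωT=0.974422, cosh=1.513523, sinh=1.136113; start (x,ẋ)=(0.195640, -0.835066) → end (x,ẋ)=(-0.336477, -3.161930)

x = -0.3365, ẋ = -3.1619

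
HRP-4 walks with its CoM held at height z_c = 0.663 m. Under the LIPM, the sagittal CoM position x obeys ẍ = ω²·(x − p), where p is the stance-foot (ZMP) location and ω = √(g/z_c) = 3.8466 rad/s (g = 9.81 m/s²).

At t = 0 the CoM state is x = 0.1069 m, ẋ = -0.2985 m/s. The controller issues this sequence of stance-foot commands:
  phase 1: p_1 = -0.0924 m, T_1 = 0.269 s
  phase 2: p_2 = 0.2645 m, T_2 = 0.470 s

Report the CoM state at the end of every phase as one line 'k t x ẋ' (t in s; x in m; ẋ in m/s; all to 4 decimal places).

1 0.2690 0.1280 0.4695
2 0.7390 0.1994 -0.0873

phase 1: p=-0.0924, T=0.269, ωT=1.034735, cosh=1.584841, sinh=1.229521; start (x,ẋ)=(0.106900, -0.298500) → end (x,ẋ)=(0.128047, 0.469509)
phase 2: p=0.2645, T=0.470, ωT=1.807902, cosh=3.130819, sinh=2.966822; start (x,ẋ)=(0.128047, 0.469509) → end (x,ẋ)=(0.199415, -0.087280)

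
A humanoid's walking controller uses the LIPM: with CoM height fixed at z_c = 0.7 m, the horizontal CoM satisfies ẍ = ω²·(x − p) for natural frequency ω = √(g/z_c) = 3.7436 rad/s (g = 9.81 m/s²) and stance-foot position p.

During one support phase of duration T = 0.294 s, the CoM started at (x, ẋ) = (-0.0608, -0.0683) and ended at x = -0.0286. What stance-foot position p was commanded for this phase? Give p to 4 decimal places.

ωT = 3.7436·0.294 = 1.100618; cosh(ωT) = 1.669345, sinh(ωT) = 1.336680
x(T) = p + (x₀−p)·cosh(ωT) + (ẋ₀/ω)·sinh(ωT) ⇒ p·(1 − cosh) = x(T) − x₀·cosh − (ẋ₀/ω)·sinh
numerator   = -0.0286 − (-0.0608)·1.669345 − (-0.0683/3.7436)·1.336680 = 0.097283
denominator = 1 − 1.669345 = -0.669345
p = 0.097283 / -0.669345 = -0.1453

p = -0.1453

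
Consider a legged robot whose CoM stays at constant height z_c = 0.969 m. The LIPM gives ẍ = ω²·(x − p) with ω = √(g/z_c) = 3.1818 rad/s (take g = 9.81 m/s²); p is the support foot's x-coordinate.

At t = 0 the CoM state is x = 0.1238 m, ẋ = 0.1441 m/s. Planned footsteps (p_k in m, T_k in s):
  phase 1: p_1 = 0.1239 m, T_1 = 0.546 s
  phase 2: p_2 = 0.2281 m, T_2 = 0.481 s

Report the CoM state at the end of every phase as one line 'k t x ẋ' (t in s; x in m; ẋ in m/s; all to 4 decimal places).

phase 1: p=0.1239, T=0.546, ωT=1.737263, cosh=2.928886, sinh=2.752884; start (x,ẋ)=(0.123800, 0.144100) → end (x,ẋ)=(0.248282, 0.421177)
phase 2: p=0.2281, T=0.481, ωT=1.530446, cosh=2.418338, sinh=2.201898; start (x,ẋ)=(0.248282, 0.421177) → end (x,ẋ)=(0.568373, 1.159942)

1 0.5460 0.2483 0.4212
2 1.0270 0.5684 1.1599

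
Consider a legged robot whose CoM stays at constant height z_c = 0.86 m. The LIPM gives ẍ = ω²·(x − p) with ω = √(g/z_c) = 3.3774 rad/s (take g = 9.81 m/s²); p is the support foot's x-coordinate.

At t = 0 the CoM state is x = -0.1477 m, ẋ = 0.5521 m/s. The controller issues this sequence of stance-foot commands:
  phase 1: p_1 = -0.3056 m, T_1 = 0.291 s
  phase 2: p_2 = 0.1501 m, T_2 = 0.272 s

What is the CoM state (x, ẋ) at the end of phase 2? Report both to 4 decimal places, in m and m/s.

phase 1: p=-0.3056, T=0.291, ωT=0.982823, cosh=1.523121, sinh=1.148868; start (x,ẋ)=(-0.147700, 0.552100) → end (x,ẋ)=(0.122705, 1.453597)
phase 2: p=0.1501, T=0.272, ωT=0.918653, cosh=1.452484, sinh=1.053428; start (x,ẋ)=(0.122705, 1.453597) → end (x,ẋ)=(0.563694, 2.013860)

x = 0.5637, ẋ = 2.0139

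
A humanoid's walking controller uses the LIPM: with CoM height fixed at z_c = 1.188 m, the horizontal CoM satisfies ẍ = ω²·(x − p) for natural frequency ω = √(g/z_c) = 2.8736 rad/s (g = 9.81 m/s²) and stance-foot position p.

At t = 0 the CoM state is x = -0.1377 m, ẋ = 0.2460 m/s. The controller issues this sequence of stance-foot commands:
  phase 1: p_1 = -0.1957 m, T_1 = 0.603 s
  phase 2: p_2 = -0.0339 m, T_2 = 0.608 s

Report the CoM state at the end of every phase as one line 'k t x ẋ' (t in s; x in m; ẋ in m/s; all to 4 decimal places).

phase 1: p=-0.1957, T=0.603, ωT=1.732781, cosh=2.916577, sinh=2.739785; start (x,ẋ)=(-0.137700, 0.246000) → end (x,ẋ)=(0.208006, 1.174114)
phase 2: p=-0.0339, T=0.608, ωT=1.747149, cosh=2.956244, sinh=2.781974; start (x,ẋ)=(0.208006, 1.174114) → end (x,ẋ)=(1.817910, 5.404833)

1 0.6030 0.2080 1.1741
2 1.2110 1.8179 5.4048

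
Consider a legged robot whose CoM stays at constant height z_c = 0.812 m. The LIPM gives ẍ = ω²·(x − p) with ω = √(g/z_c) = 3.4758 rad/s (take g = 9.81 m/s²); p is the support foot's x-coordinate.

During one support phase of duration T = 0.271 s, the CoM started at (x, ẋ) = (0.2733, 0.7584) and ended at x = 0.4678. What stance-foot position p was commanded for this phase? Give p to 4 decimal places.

p = 0.3629

ωT = 3.4758·0.271 = 0.941942; cosh(ωT) = 1.477414, sinh(ωT) = 1.087544
x(T) = p + (x₀−p)·cosh(ωT) + (ẋ₀/ω)·sinh(ωT) ⇒ p·(1 − cosh) = x(T) − x₀·cosh − (ẋ₀/ω)·sinh
numerator   = 0.4678 − (0.2733)·1.477414 − (0.7584/3.4758)·1.087544 = -0.173273
denominator = 1 − 1.477414 = -0.477414
p = -0.173273 / -0.477414 = 0.3629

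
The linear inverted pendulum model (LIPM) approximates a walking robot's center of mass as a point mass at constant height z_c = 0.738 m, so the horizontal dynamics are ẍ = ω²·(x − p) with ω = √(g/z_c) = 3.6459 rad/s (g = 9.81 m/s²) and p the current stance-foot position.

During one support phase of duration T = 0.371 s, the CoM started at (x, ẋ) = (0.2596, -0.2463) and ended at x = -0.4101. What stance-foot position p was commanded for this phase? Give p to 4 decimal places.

ωT = 3.6459·0.371 = 1.352629; cosh(ωT) = 2.063070, sinh(ωT) = 1.804510
x(T) = p + (x₀−p)·cosh(ωT) + (ẋ₀/ω)·sinh(ωT) ⇒ p·(1 − cosh) = x(T) − x₀·cosh − (ẋ₀/ω)·sinh
numerator   = -0.4101 − (0.2596)·2.063070 − (-0.2463/3.6459)·1.804510 = -0.823769
denominator = 1 − 2.063070 = -1.063070
p = -0.823769 / -1.063070 = 0.7749

p = 0.7749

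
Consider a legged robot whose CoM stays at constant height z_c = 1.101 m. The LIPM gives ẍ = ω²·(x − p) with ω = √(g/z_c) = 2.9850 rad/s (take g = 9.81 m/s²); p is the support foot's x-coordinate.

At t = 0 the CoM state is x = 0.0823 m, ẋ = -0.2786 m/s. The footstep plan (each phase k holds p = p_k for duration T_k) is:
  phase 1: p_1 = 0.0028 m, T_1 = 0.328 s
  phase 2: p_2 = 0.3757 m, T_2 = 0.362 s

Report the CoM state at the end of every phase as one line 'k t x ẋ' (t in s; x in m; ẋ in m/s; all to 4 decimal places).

1 0.3280 0.0169 -0.1519
2 0.6900 -0.2802 -1.6457

phase 1: p=0.0028, T=0.328, ωT=0.979080, cosh=1.518831, sinh=1.143175; start (x,ẋ)=(0.082300, -0.278600) → end (x,ẋ)=(0.016851, -0.151862)
phase 2: p=0.3757, T=0.362, ωT=1.080570, cosh=1.642880, sinh=1.303478; start (x,ẋ)=(0.016851, -0.151862) → end (x,ẋ)=(-0.280161, -1.645732)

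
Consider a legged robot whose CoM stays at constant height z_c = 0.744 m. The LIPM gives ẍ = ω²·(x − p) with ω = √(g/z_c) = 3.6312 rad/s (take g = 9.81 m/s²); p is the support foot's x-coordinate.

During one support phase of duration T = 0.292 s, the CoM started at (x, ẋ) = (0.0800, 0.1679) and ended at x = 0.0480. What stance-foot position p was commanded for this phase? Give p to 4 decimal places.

ωT = 3.6312·0.292 = 1.060310; cosh(ωT) = 1.616808, sinh(ωT) = 1.270459
x(T) = p + (x₀−p)·cosh(ωT) + (ẋ₀/ω)·sinh(ωT) ⇒ p·(1 − cosh) = x(T) − x₀·cosh − (ẋ₀/ω)·sinh
numerator   = 0.0480 − (0.0800)·1.616808 − (0.1679/3.6312)·1.270459 = -0.140088
denominator = 1 − 1.616808 = -0.616808
p = -0.140088 / -0.616808 = 0.2271

p = 0.2271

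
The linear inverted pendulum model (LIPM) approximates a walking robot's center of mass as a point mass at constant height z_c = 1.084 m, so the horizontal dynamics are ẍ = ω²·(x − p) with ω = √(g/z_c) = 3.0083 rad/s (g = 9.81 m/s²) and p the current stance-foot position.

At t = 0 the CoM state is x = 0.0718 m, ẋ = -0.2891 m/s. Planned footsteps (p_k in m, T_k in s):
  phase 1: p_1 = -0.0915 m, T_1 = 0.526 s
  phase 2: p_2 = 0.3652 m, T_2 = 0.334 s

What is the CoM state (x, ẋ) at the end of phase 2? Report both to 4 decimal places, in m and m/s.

x = 0.1143, ẋ = -0.3106

phase 1: p=-0.0915, T=0.526, ωT=1.582366, cosh=2.535972, sinh=2.330483; start (x,ẋ)=(0.071800, -0.289100) → end (x,ẋ)=(0.098663, 0.411713)
phase 2: p=0.3652, T=0.334, ωT=1.004772, cosh=1.548707, sinh=1.182578; start (x,ẋ)=(0.098663, 0.411713) → end (x,ẋ)=(0.114259, -0.310597)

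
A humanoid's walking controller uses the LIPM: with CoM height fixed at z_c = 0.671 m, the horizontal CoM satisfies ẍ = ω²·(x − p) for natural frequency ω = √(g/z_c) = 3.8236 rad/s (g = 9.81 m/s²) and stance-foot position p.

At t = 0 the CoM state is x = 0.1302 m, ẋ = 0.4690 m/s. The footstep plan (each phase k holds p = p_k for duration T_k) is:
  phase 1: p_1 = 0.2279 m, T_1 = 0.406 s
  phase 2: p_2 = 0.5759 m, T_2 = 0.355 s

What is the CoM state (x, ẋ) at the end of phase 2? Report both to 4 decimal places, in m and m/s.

x = 0.0780, ẋ = -1.5155

phase 1: p=0.2279, T=0.406, ωT=1.552382, cosh=2.467224, sinh=2.255481; start (x,ẋ)=(0.130200, 0.469000) → end (x,ẋ)=(0.263508, 0.314558)
phase 2: p=0.5759, T=0.355, ωT=1.357378, cosh=2.071663, sinh=1.814328; start (x,ẋ)=(0.263508, 0.314558) → end (x,ẋ)=(0.077989, -1.515490)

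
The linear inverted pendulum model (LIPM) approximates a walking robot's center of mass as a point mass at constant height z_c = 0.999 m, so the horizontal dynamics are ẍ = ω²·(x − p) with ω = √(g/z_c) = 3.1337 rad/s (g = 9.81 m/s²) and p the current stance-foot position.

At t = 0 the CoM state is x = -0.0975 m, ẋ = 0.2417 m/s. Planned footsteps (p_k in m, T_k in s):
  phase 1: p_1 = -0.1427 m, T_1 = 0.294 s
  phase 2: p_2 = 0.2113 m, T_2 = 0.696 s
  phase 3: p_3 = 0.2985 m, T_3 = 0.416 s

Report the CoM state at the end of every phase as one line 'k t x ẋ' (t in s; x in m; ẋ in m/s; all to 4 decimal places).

phase 1: p=-0.1427, T=0.294, ωT=0.921308, cosh=1.455286, sinh=1.057288; start (x,ẋ)=(-0.097500, 0.241700) → end (x,ẋ)=(0.004627, 0.501500)
phase 2: p=0.2113, T=0.696, ωT=2.181055, cosh=4.484284, sinh=4.371362; start (x,ẋ)=(0.004627, 0.501500) → end (x,ẋ)=(-0.015912, -0.582250)
phase 3: p=0.2985, T=0.416, ωT=1.303619, cosh=1.977074, sinh=1.705527; start (x,ẋ)=(-0.015912, -0.582250) → end (x,ẋ)=(-0.640008, -2.831563)

1 0.2940 0.0046 0.5015
2 0.9900 -0.0159 -0.5823
3 1.4060 -0.6400 -2.8316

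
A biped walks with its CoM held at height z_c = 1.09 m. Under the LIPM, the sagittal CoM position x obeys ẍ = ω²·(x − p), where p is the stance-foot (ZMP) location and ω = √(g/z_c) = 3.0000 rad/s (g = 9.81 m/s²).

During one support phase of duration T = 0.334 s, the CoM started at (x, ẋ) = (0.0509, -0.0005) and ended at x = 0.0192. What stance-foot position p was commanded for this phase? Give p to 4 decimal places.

p = 0.1087

ωT = 3.0000·0.334 = 1.002000; cosh(ωT) = 1.545434, sinh(ωT) = 1.178290
x(T) = p + (x₀−p)·cosh(ωT) + (ẋ₀/ω)·sinh(ωT) ⇒ p·(1 − cosh) = x(T) − x₀·cosh − (ẋ₀/ω)·sinh
numerator   = 0.0192 − (0.0509)·1.545434 − (-0.0005/3.0000)·1.178290 = -0.059266
denominator = 1 − 1.545434 = -0.545434
p = -0.059266 / -0.545434 = 0.1087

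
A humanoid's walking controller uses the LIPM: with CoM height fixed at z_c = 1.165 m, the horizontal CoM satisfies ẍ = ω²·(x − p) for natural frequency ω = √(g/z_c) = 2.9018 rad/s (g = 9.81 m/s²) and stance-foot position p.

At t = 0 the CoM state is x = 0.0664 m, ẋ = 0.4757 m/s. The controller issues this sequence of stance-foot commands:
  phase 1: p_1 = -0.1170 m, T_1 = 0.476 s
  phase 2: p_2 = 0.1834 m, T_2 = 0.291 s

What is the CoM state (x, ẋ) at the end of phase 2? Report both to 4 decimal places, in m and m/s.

x = 1.3785, ẋ = 3.8366

phase 1: p=-0.1170, T=0.476, ωT=1.381257, cosh=2.115581, sinh=1.864319; start (x,ẋ)=(0.066400, 0.475700) → end (x,ẋ)=(0.576621, 1.998554)
phase 2: p=0.1834, T=0.291, ωT=0.844424, cosh=1.378221, sinh=0.948416; start (x,ẋ)=(0.576621, 1.998554) → end (x,ẋ)=(1.378546, 3.836637)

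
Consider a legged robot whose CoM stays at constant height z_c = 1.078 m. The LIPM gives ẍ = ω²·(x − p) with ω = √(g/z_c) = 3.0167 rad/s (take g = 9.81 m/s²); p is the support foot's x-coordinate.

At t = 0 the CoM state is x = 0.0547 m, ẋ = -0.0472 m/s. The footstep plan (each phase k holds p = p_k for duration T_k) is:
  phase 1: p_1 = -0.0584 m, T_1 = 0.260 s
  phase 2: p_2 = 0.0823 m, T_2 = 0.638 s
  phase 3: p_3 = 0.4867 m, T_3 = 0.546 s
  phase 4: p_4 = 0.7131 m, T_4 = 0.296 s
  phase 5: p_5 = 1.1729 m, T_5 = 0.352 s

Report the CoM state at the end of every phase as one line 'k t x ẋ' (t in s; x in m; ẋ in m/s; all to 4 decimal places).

1 0.2600 0.0777 0.2334
2 0.8980 0.3258 0.7707
3 1.4440 0.6922 0.8618
4 1.7400 0.9737 1.1648
5 2.0920 1.3419 1.1205

phase 1: p=-0.0584, T=0.260, ωT=0.784342, cosh=1.323692, sinh=0.867272; start (x,ẋ)=(0.054700, -0.047200) → end (x,ẋ)=(0.077740, 0.233425)
phase 2: p=0.0823, T=0.638, ωT=1.924655, cosh=3.499354, sinh=3.353428; start (x,ẋ)=(0.077740, 0.233425) → end (x,ẋ)=(0.325824, 0.770708)
phase 3: p=0.4867, T=0.546, ωT=1.647118, cosh=2.692300, sinh=2.499696; start (x,ẋ)=(0.325824, 0.770708) → end (x,ẋ)=(0.692196, 0.861836)
phase 4: p=0.7131, T=0.296, ωT=0.892943, cosh=1.425878, sinh=1.016429; start (x,ẋ)=(0.692196, 0.861836) → end (x,ẋ)=(0.973676, 1.164778)
phase 5: p=1.1729, T=0.352, ωT=1.061878, cosh=1.618802, sinh=1.272996; start (x,ẋ)=(0.973676, 1.164778) → end (x,ẋ)=(1.341912, 1.120475)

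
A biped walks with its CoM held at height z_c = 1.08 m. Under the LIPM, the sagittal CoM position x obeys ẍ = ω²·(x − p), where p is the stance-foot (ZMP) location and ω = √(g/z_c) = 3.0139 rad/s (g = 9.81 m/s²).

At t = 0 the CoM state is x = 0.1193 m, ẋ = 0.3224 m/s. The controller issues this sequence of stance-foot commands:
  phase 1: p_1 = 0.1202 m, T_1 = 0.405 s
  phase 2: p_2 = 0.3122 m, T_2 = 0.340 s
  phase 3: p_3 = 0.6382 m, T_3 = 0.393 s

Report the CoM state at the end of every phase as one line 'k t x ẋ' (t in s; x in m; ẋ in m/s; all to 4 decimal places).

1 0.4050 0.2840 0.5897
2 0.7450 0.5054 0.8244
3 1.1380 0.8061 0.8806

phase 1: p=0.1202, T=0.405, ωT=1.220630, cosh=1.842183, sinh=1.547138; start (x,ẋ)=(0.119300, 0.322400) → end (x,ẋ)=(0.284041, 0.589723)
phase 2: p=0.3122, T=0.340, ωT=1.024726, cosh=1.572613, sinh=1.213719; start (x,ẋ)=(0.284041, 0.589723) → end (x,ẋ)=(0.505402, 0.824400)
phase 3: p=0.6382, T=0.393, ωT=1.184463, cosh=1.787420, sinh=1.481510; start (x,ẋ)=(0.505402, 0.824400) → end (x,ẋ)=(0.806076, 0.880591)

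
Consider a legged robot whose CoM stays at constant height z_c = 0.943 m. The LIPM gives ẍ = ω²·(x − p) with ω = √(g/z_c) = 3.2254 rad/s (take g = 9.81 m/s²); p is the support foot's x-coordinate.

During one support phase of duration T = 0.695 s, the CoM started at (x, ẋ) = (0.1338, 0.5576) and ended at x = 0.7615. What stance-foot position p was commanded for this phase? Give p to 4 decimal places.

p = 0.1807

ωT = 3.2254·0.695 = 2.241653; cosh(ωT) = 4.757577, sinh(ωT) = 4.651294
x(T) = p + (x₀−p)·cosh(ωT) + (ẋ₀/ω)·sinh(ωT) ⇒ p·(1 − cosh) = x(T) − x₀·cosh − (ẋ₀/ω)·sinh
numerator   = 0.7615 − (0.1338)·4.757577 − (0.5576/3.2254)·4.651294 = -0.679169
denominator = 1 − 4.757577 = -3.757577
p = -0.679169 / -3.757577 = 0.1807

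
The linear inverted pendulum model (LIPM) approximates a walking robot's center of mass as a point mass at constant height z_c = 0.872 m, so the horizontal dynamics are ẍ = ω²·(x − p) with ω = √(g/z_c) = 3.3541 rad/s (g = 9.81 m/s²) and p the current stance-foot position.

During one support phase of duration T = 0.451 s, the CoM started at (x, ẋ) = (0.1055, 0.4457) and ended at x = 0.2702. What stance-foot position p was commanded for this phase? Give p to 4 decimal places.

p = 0.1941

ωT = 3.3541·0.451 = 1.512699; cosh(ωT) = 2.379640, sinh(ωT) = 2.159325
x(T) = p + (x₀−p)·cosh(ωT) + (ẋ₀/ω)·sinh(ωT) ⇒ p·(1 − cosh) = x(T) − x₀·cosh − (ẋ₀/ω)·sinh
numerator   = 0.2702 − (0.1055)·2.379640 − (0.4457/3.3541)·2.159325 = -0.267788
denominator = 1 − 2.379640 = -1.379640
p = -0.267788 / -1.379640 = 0.1941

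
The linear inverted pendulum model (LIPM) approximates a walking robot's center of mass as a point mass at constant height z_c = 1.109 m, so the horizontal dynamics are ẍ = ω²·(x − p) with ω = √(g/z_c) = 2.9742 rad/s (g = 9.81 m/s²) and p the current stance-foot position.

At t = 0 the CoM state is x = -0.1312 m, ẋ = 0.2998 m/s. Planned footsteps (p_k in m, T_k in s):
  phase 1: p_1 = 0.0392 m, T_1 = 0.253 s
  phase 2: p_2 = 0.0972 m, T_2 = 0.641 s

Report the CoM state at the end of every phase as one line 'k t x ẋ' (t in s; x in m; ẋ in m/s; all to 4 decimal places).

phase 1: p=0.0392, T=0.253, ωT=0.752473, cosh=1.296721, sinh=0.825520; start (x,ẋ)=(-0.131200, 0.299800) → end (x,ẋ)=(-0.098549, -0.029620)
phase 2: p=0.0972, T=0.641, ωT=1.906462, cosh=3.438923, sinh=3.290317; start (x,ẋ)=(-0.098549, -0.029620) → end (x,ẋ)=(-0.608732, -2.017468)

1 0.2530 -0.0985 -0.0296
2 0.8940 -0.6087 -2.0175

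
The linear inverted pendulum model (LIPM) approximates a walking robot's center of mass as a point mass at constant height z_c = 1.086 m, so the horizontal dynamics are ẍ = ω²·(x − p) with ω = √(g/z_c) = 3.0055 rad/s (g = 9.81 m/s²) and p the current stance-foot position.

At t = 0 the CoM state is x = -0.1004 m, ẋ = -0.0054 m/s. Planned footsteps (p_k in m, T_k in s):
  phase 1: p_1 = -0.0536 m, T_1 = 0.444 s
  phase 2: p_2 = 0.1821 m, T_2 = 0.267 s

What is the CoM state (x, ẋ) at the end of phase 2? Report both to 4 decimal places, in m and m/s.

x = -0.3422, ẋ = -1.2423

phase 1: p=-0.0536, T=0.444, ωT=1.334442, cosh=2.030591, sinh=1.767286; start (x,ẋ)=(-0.100400, -0.005400) → end (x,ẋ)=(-0.151807, -0.259547)
phase 2: p=0.1821, T=0.267, ωT=0.802469, cosh=1.339631, sinh=0.891410; start (x,ẋ)=(-0.151807, -0.259547) → end (x,ẋ)=(-0.342192, -1.242278)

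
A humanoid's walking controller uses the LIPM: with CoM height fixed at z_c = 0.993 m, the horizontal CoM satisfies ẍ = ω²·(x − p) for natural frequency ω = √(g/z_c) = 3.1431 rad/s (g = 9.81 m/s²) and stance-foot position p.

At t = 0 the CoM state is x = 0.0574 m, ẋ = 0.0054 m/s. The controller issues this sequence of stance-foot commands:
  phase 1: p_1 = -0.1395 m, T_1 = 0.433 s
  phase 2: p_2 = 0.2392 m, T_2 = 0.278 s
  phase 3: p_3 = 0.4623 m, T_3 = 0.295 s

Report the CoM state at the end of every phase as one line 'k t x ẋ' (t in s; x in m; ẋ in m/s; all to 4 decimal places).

phase 1: p=-0.1395, T=0.433, ωT=1.360962, cosh=2.078179, sinh=1.821765; start (x,ẋ)=(0.057400, 0.005400) → end (x,ẋ)=(0.272823, 1.138670)
phase 2: p=0.2392, T=0.278, ωT=0.873782, cosh=1.406662, sinh=0.989292; start (x,ẋ)=(0.272823, 1.138670) → end (x,ẋ)=(0.644894, 1.706274)
phase 3: p=0.4623, T=0.295, ωT=0.927214, cosh=1.461557, sinh=1.065902; start (x,ẋ)=(0.644894, 1.706274) → end (x,ẋ)=(1.307810, 3.105548)

1 0.4330 0.2728 1.1387
2 0.7110 0.6449 1.7063
3 1.0060 1.3078 3.1055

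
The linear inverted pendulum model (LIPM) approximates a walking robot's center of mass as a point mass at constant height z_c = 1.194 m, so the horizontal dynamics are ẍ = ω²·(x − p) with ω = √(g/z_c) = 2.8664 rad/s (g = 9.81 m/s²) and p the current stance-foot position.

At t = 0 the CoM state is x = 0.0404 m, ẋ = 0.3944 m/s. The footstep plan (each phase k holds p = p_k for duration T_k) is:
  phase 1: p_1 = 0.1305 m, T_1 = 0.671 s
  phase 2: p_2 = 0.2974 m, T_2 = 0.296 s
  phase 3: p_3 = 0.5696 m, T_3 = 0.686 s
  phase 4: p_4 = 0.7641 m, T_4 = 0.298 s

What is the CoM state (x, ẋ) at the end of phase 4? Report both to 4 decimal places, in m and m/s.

phase 1: p=0.1305, T=0.671, ωT=1.923354, cosh=3.494997, sinh=3.348881; start (x,ẋ)=(0.040400, 0.394400) → end (x,ẋ)=(0.276387, 0.513536)
phase 2: p=0.2974, T=0.296, ωT=0.848454, cosh=1.382055, sinh=0.953979; start (x,ẋ)=(0.276387, 0.513536) → end (x,ẋ)=(0.439271, 0.652276)
phase 3: p=0.5696, T=0.686, ωT=1.966350, cosh=3.642260, sinh=3.502294; start (x,ẋ)=(0.439271, 0.652276) → end (x,ẋ)=(0.891889, 1.067393)
phase 4: p=0.7641, T=0.298, ωT=0.854187, cosh=1.387546, sinh=0.961917; start (x,ẋ)=(0.891889, 1.067393) → end (x,ẋ)=(1.299613, 1.833402)

x = 1.2996, ẋ = 1.8334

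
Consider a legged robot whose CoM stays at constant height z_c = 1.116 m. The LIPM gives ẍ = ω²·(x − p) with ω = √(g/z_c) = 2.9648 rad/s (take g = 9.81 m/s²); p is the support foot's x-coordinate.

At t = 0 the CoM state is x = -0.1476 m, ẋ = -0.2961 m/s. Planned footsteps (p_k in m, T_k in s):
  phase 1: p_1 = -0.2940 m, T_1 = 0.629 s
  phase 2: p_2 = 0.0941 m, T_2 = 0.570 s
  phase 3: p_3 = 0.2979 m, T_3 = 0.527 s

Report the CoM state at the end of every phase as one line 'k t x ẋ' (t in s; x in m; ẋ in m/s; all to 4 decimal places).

1 0.6290 -0.1248 0.3887
2 1.1990 -0.1760 -0.6093
3 1.7260 -1.3507 -4.7210

phase 1: p=-0.2940, T=0.629, ωT=1.864859, cosh=3.304972, sinh=3.150054; start (x,ẋ)=(-0.147600, -0.296100) → end (x,ẋ)=(-0.124754, 0.388668)
phase 2: p=0.0941, T=0.570, ωT=1.689936, cosh=2.801833, sinh=2.617301; start (x,ẋ)=(-0.124754, 0.388668) → end (x,ẋ)=(-0.175978, -0.609272)
phase 3: p=0.2979, T=0.527, ωT=1.562450, cosh=2.490057, sinh=2.280435; start (x,ẋ)=(-0.175978, -0.609272) → end (x,ẋ)=(-1.350717, -4.721028)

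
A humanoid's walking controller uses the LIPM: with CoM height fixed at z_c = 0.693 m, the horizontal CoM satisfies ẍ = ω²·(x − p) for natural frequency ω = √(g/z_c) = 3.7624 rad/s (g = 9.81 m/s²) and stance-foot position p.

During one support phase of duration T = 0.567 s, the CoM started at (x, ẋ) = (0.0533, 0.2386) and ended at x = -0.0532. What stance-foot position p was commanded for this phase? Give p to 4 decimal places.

p = 0.1662

ωT = 3.7624·0.567 = 2.133281; cosh(ωT) = 4.280484, sinh(ωT) = 4.162036
x(T) = p + (x₀−p)·cosh(ωT) + (ẋ₀/ω)·sinh(ωT) ⇒ p·(1 − cosh) = x(T) − x₀·cosh − (ẋ₀/ω)·sinh
numerator   = -0.0532 − (0.0533)·4.280484 − (0.2386/3.7624)·4.162036 = -0.545293
denominator = 1 − 4.280484 = -3.280484
p = -0.545293 / -3.280484 = 0.1662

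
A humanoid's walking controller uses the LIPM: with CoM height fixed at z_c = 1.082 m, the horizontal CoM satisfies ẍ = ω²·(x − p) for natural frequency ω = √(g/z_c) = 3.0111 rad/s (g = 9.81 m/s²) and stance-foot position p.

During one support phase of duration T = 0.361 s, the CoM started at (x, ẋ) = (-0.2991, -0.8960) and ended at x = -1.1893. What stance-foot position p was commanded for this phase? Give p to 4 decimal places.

ωT = 3.0111·0.361 = 1.087007; cosh(ωT) = 1.651305, sinh(ωT) = 1.314081
x(T) = p + (x₀−p)·cosh(ωT) + (ẋ₀/ω)·sinh(ωT) ⇒ p·(1 − cosh) = x(T) − x₀·cosh − (ẋ₀/ω)·sinh
numerator   = -1.1893 − (-0.2991)·1.651305 − (-0.8960/3.0111)·1.314081 = -0.304369
denominator = 1 − 1.651305 = -0.651305
p = -0.304369 / -0.651305 = 0.4673

p = 0.4673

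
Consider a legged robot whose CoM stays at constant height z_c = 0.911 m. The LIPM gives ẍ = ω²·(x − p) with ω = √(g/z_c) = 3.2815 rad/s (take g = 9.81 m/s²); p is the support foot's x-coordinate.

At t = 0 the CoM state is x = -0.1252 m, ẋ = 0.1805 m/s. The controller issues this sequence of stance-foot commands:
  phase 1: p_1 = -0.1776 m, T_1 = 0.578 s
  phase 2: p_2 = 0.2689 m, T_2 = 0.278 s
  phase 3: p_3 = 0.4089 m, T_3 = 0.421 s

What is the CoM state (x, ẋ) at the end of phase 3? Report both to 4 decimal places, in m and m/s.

x = 1.4245, ẋ = 3.5960

phase 1: p=-0.1776, T=0.578, ωT=1.896707, cosh=3.406988, sinh=3.256926; start (x,ẋ)=(-0.125200, 0.180500) → end (x,ẋ)=(0.180074, 1.174992)
phase 2: p=0.2689, T=0.278, ωT=0.912257, cosh=1.445776, sinh=1.044160; start (x,ẋ)=(0.180074, 1.174992) → end (x,ẋ)=(0.514356, 1.394423)
phase 3: p=0.4089, T=0.421, ωT=1.381512, cosh=2.116056, sinh=1.864858; start (x,ẋ)=(0.514356, 1.394423) → end (x,ẋ)=(1.424492, 3.596016)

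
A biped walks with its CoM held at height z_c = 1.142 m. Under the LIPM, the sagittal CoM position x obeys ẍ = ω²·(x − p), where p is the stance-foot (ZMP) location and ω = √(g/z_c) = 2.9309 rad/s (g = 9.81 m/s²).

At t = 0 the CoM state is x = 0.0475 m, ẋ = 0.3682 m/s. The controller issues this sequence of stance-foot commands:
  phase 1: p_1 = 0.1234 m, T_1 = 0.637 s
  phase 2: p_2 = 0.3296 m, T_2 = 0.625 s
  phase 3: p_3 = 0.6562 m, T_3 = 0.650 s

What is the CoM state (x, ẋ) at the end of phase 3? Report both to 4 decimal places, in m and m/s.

phase 1: p=0.1234, T=0.637, ωT=1.866983, cosh=3.311671, sinh=3.157082; start (x,ẋ)=(0.047500, 0.368200) → end (x,ẋ)=(0.268659, 0.517048)
phase 2: p=0.3296, T=0.625, ωT=1.831812, cosh=3.202659, sinh=3.042536; start (x,ẋ)=(0.268659, 0.517048) → end (x,ẋ)=(0.671167, 1.112491)
phase 3: p=0.6562, T=0.650, ωT=1.905085, cosh=3.434394, sinh=3.285584; start (x,ẋ)=(0.671167, 1.112491) → end (x,ẋ)=(1.954724, 3.964866)

x = 1.9547, ẋ = 3.9649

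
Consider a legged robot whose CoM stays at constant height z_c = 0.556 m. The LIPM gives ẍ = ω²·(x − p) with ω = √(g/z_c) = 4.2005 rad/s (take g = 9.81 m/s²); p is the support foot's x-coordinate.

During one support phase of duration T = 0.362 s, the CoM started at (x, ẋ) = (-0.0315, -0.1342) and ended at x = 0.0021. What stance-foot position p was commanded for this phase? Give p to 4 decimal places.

ωT = 4.2005·0.362 = 1.520581; cosh(ωT) = 2.396734, sinh(ωT) = 2.178149
x(T) = p + (x₀−p)·cosh(ωT) + (ẋ₀/ω)·sinh(ωT) ⇒ p·(1 − cosh) = x(T) − x₀·cosh − (ẋ₀/ω)·sinh
numerator   = 0.0021 − (-0.0315)·2.396734 − (-0.1342/4.2005)·2.178149 = 0.147186
denominator = 1 − 2.396734 = -1.396734
p = 0.147186 / -1.396734 = -0.1054

p = -0.1054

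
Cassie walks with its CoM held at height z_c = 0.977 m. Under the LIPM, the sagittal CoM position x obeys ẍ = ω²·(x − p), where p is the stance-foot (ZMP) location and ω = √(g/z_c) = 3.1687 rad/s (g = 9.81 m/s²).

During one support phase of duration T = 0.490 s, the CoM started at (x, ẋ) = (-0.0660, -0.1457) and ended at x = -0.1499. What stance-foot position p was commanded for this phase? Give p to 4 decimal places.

ωT = 3.1687·0.490 = 1.552663; cosh(ωT) = 2.467859, sinh(ωT) = 2.256175
x(T) = p + (x₀−p)·cosh(ωT) + (ẋ₀/ω)·sinh(ωT) ⇒ p·(1 − cosh) = x(T) − x₀·cosh − (ẋ₀/ω)·sinh
numerator   = -0.1499 − (-0.0660)·2.467859 − (-0.1457/3.1687)·2.256175 = 0.116720
denominator = 1 − 2.467859 = -1.467859
p = 0.116720 / -1.467859 = -0.0795

p = -0.0795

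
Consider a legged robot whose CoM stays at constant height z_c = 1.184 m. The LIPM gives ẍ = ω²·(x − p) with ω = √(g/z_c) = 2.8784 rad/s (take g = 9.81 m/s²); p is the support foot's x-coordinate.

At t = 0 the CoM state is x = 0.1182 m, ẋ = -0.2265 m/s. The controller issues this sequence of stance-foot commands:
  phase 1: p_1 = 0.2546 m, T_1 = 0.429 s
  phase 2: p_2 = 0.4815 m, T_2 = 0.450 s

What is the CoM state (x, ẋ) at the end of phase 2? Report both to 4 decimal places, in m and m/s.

phase 1: p=0.2546, T=0.429, ωT=1.234834, cosh=1.864345, sinh=1.573462; start (x,ẋ)=(0.118200, -0.226500) → end (x,ẋ)=(-0.123512, -1.040037)
phase 2: p=0.4815, T=0.450, ωT=1.295280, cosh=1.962920, sinh=1.689099; start (x,ẋ)=(-0.123512, -1.040037) → end (x,ẋ)=(-1.316402, -4.983016)

x = -1.3164, ẋ = -4.9830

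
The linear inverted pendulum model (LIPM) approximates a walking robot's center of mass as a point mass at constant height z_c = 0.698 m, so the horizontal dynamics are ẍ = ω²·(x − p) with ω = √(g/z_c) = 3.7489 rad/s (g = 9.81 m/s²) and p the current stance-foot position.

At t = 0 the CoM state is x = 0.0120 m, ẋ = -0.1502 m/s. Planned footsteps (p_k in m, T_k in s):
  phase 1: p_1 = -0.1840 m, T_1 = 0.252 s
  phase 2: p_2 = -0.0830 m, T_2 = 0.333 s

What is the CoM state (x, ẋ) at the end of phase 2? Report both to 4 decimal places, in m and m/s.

x = 0.4385, ẋ = 1.9651

phase 1: p=-0.1840, T=0.252, ωT=0.944723, cosh=1.480444, sinh=1.091656; start (x,ẋ)=(0.012000, -0.150200) → end (x,ẋ)=(0.062430, 0.579769)
phase 2: p=-0.0830, T=0.333, ωT=1.248384, cosh=1.885837, sinh=1.598869; start (x,ẋ)=(0.062430, 0.579769) → end (x,ẋ)=(0.438523, 1.965056)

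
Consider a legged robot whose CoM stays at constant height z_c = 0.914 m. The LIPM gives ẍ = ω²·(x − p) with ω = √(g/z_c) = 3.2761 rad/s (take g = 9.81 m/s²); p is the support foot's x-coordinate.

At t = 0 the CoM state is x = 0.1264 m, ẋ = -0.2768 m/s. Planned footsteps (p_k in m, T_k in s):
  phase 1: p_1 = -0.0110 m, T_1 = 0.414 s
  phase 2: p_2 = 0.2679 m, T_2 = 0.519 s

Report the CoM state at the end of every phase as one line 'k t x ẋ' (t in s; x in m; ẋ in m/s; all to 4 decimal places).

1 0.4140 0.1203 0.2428
2 0.9330 0.0464 -0.5930

phase 1: p=-0.0110, T=0.414, ωT=1.356305, cosh=2.069718, sinh=1.812107; start (x,ẋ)=(0.126400, -0.276800) → end (x,ẋ)=(0.120273, 0.242797)
phase 2: p=0.2679, T=0.519, ωT=1.700296, cosh=2.829098, sinh=2.646469; start (x,ẋ)=(0.120273, 0.242797) → end (x,ẋ)=(0.046383, -0.593044)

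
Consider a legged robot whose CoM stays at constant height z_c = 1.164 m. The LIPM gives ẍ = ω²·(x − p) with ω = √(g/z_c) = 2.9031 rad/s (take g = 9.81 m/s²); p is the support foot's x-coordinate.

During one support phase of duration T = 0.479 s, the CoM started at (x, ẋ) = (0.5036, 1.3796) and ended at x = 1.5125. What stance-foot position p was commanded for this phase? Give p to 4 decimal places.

p = 0.4034

ωT = 2.9031·0.479 = 1.390585; cosh(ωT) = 2.133064, sinh(ωT) = 1.884135
x(T) = p + (x₀−p)·cosh(ωT) + (ẋ₀/ω)·sinh(ωT) ⇒ p·(1 − cosh) = x(T) − x₀·cosh − (ẋ₀/ω)·sinh
numerator   = 1.5125 − (0.5036)·2.133064 − (1.3796/2.9031)·1.884135 = -0.457082
denominator = 1 − 2.133064 = -1.133064
p = -0.457082 / -1.133064 = 0.4034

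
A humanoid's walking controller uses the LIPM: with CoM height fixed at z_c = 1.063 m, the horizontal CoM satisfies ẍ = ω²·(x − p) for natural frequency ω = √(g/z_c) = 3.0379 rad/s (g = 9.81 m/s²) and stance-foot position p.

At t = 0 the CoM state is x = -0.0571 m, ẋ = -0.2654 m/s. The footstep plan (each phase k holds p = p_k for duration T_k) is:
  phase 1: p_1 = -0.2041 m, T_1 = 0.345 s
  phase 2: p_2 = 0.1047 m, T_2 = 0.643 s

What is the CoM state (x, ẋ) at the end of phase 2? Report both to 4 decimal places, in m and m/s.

phase 1: p=-0.2041, T=0.345, ωT=1.048075, cosh=1.601384, sinh=1.250773; start (x,ẋ)=(-0.057100, -0.265400) → end (x,ẋ)=(-0.077968, 0.133552)
phase 2: p=0.1047, T=0.643, ωT=1.953370, cosh=3.597104, sinh=3.455308; start (x,ẋ)=(-0.077968, 0.133552) → end (x,ẋ)=(-0.400473, -1.437042)

x = -0.4005, ẋ = -1.4370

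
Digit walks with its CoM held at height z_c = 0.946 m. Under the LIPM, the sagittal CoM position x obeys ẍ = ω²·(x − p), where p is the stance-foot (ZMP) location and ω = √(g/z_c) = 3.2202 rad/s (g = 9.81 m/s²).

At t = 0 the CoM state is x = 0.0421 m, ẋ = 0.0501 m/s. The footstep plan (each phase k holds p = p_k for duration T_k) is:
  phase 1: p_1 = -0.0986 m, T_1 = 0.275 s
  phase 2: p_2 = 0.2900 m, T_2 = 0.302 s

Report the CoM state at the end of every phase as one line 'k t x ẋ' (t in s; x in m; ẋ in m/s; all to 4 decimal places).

1 0.2750 0.1166 0.5268
2 0.5770 0.2134 0.1635

phase 1: p=-0.0986, T=0.275, ωT=0.885555, cosh=1.418407, sinh=1.005922; start (x,ẋ)=(0.042100, 0.050100) → end (x,ẋ)=(0.116620, 0.526828)
phase 2: p=0.2900, T=0.302, ωT=0.972500, cosh=1.511342, sinh=1.133206; start (x,ẋ)=(0.116620, 0.526828) → end (x,ẋ)=(0.213357, 0.163528)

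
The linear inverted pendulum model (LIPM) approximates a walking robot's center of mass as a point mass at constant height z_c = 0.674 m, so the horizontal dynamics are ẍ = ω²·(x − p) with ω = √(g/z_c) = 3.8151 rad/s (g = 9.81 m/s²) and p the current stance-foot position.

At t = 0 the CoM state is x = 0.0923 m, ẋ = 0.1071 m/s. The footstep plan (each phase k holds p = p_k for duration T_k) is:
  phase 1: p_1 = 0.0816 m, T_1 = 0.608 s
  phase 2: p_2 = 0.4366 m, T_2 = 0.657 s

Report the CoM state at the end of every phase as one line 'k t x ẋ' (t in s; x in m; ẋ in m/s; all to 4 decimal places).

phase 1: p=0.0816, T=0.608, ωT=2.319581, cosh=5.134862, sinh=5.036547; start (x,ẋ)=(0.092300, 0.107100) → end (x,ẋ)=(0.277932, 0.755544)
phase 2: p=0.4366, T=0.657, ωT=2.506521, cosh=6.171872, sinh=6.090320; start (x,ẋ)=(0.277932, 0.755544) → end (x,ẋ)=(0.663452, 0.976445)

1 0.6080 0.2779 0.7555
2 1.2650 0.6635 0.9764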